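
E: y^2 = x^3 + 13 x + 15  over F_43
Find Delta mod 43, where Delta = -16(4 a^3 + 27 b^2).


4 a^3 + 27 b^2 = 4*13^3 + 27*15^2 = 8788 + 6075 = 14863
Delta = -16 * (14863) = -237808
Delta mod 43 = 25

Delta = 25 (mod 43)


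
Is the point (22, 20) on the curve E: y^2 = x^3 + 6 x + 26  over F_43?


Check whether y^2 = x^3 + 6 x + 26 (mod 43) for (x, y) = (22, 20).
LHS: y^2 = 20^2 mod 43 = 13
RHS: x^3 + 6 x + 26 = 22^3 + 6*22 + 26 mod 43 = 13
LHS = RHS

Yes, on the curve


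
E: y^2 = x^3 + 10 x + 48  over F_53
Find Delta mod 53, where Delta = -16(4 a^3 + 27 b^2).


4 a^3 + 27 b^2 = 4*10^3 + 27*48^2 = 4000 + 62208 = 66208
Delta = -16 * (66208) = -1059328
Delta mod 53 = 36

Delta = 36 (mod 53)


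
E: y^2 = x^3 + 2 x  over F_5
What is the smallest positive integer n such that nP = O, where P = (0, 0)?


Compute successive multiples of P until we hit O:
  1P = (0, 0)
  2P = O

ord(P) = 2


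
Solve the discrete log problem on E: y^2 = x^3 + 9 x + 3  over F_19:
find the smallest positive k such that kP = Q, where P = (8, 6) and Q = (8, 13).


Enumerate multiples of P until we hit Q = (8, 13):
  1P = (8, 6)
  2P = (14, 17)
  3P = (3, 0)
  4P = (14, 2)
  5P = (8, 13)
Match found at i = 5.

k = 5


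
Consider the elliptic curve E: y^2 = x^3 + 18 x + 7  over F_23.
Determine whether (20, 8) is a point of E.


Check whether y^2 = x^3 + 18 x + 7 (mod 23) for (x, y) = (20, 8).
LHS: y^2 = 8^2 mod 23 = 18
RHS: x^3 + 18 x + 7 = 20^3 + 18*20 + 7 mod 23 = 18
LHS = RHS

Yes, on the curve


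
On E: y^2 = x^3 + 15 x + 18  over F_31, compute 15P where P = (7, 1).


k = 15 = 1111_2 (binary, LSB first: 1111)
Double-and-add from P = (7, 1):
  bit 0 = 1: acc = O + (7, 1) = (7, 1)
  bit 1 = 1: acc = (7, 1) + (6, 18) = (28, 15)
  bit 2 = 1: acc = (28, 15) + (24, 29) = (30, 23)
  bit 3 = 1: acc = (30, 23) + (19, 1) = (17, 3)

15P = (17, 3)


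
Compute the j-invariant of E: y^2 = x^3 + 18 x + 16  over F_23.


Delta = -16(4 a^3 + 27 b^2) mod 23 = 11
-1728 * (4 a)^3 = -1728 * (4*18)^3 mod 23 = 11
j = 11 * 11^(-1) mod 23 = 1

j = 1 (mod 23)


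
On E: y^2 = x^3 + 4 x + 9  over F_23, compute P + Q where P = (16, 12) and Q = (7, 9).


P != Q, so use the chord formula.
s = (y2 - y1) / (x2 - x1) = (20) / (14) mod 23 = 8
x3 = s^2 - x1 - x2 mod 23 = 8^2 - 16 - 7 = 18
y3 = s (x1 - x3) - y1 mod 23 = 8 * (16 - 18) - 12 = 18

P + Q = (18, 18)


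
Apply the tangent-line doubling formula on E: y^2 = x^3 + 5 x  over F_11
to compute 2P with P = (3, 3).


Doubling: s = (3 x1^2 + a) / (2 y1)
s = (3*3^2 + 5) / (2*3) mod 11 = 9
x3 = s^2 - 2 x1 mod 11 = 9^2 - 2*3 = 9
y3 = s (x1 - x3) - y1 mod 11 = 9 * (3 - 9) - 3 = 9

2P = (9, 9)


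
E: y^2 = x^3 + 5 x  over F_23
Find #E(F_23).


For each x in F_23, count y with y^2 = x^3 + 5 x + 0 mod 23:
  x = 0: RHS = 0, y in [0]  -> 1 point(s)
  x = 1: RHS = 6, y in [11, 12]  -> 2 point(s)
  x = 2: RHS = 18, y in [8, 15]  -> 2 point(s)
  x = 5: RHS = 12, y in [9, 14]  -> 2 point(s)
  x = 6: RHS = 16, y in [4, 19]  -> 2 point(s)
  x = 8: RHS = 0, y in [0]  -> 1 point(s)
  x = 11: RHS = 6, y in [11, 12]  -> 2 point(s)
  x = 13: RHS = 8, y in [10, 13]  -> 2 point(s)
  x = 14: RHS = 8, y in [10, 13]  -> 2 point(s)
  x = 15: RHS = 0, y in [0]  -> 1 point(s)
  x = 16: RHS = 13, y in [6, 17]  -> 2 point(s)
  x = 19: RHS = 8, y in [10, 13]  -> 2 point(s)
  x = 20: RHS = 4, y in [2, 21]  -> 2 point(s)
Affine points: 23. Add the point at infinity: total = 24.

#E(F_23) = 24


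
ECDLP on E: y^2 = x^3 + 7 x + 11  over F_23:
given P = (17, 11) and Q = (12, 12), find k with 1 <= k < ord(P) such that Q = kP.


Enumerate multiples of P until we hit Q = (12, 12):
  1P = (17, 11)
  2P = (12, 12)
Match found at i = 2.

k = 2


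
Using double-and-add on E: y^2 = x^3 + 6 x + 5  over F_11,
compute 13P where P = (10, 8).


k = 13 = 1101_2 (binary, LSB first: 1011)
Double-and-add from P = (10, 8):
  bit 0 = 1: acc = O + (10, 8) = (10, 8)
  bit 1 = 0: acc unchanged = (10, 8)
  bit 2 = 1: acc = (10, 8) + (2, 5) = (0, 4)
  bit 3 = 1: acc = (0, 4) + (1, 10) = (2, 6)

13P = (2, 6)


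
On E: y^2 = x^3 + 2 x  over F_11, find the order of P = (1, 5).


Compute successive multiples of P until we hit O:
  1P = (1, 5)
  2P = (1, 6)
  3P = O

ord(P) = 3


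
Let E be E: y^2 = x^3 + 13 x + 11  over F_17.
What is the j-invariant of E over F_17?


Delta = -16(4 a^3 + 27 b^2) mod 17 = 2
-1728 * (4 a)^3 = -1728 * (4*13)^3 mod 17 = 6
j = 6 * 2^(-1) mod 17 = 3

j = 3 (mod 17)


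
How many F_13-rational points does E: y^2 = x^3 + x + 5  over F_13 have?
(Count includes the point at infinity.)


For each x in F_13, count y with y^2 = x^3 + 1 x + 5 mod 13:
  x = 3: RHS = 9, y in [3, 10]  -> 2 point(s)
  x = 7: RHS = 4, y in [2, 11]  -> 2 point(s)
  x = 10: RHS = 1, y in [1, 12]  -> 2 point(s)
  x = 12: RHS = 3, y in [4, 9]  -> 2 point(s)
Affine points: 8. Add the point at infinity: total = 9.

#E(F_13) = 9


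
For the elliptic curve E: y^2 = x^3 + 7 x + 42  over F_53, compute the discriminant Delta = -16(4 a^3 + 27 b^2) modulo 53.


4 a^3 + 27 b^2 = 4*7^3 + 27*42^2 = 1372 + 47628 = 49000
Delta = -16 * (49000) = -784000
Delta mod 53 = 29

Delta = 29 (mod 53)


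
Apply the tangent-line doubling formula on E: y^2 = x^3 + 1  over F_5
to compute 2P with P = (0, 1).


Doubling: s = (3 x1^2 + a) / (2 y1)
s = (3*0^2 + 0) / (2*1) mod 5 = 0
x3 = s^2 - 2 x1 mod 5 = 0^2 - 2*0 = 0
y3 = s (x1 - x3) - y1 mod 5 = 0 * (0 - 0) - 1 = 4

2P = (0, 4)


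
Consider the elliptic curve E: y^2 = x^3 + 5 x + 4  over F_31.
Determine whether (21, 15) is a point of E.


Check whether y^2 = x^3 + 5 x + 4 (mod 31) for (x, y) = (21, 15).
LHS: y^2 = 15^2 mod 31 = 8
RHS: x^3 + 5 x + 4 = 21^3 + 5*21 + 4 mod 31 = 8
LHS = RHS

Yes, on the curve


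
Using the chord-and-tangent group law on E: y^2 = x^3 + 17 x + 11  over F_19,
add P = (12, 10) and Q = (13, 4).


P != Q, so use the chord formula.
s = (y2 - y1) / (x2 - x1) = (13) / (1) mod 19 = 13
x3 = s^2 - x1 - x2 mod 19 = 13^2 - 12 - 13 = 11
y3 = s (x1 - x3) - y1 mod 19 = 13 * (12 - 11) - 10 = 3

P + Q = (11, 3)


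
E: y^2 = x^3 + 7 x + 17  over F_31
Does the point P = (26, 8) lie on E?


Check whether y^2 = x^3 + 7 x + 17 (mod 31) for (x, y) = (26, 8).
LHS: y^2 = 8^2 mod 31 = 2
RHS: x^3 + 7 x + 17 = 26^3 + 7*26 + 17 mod 31 = 12
LHS != RHS

No, not on the curve


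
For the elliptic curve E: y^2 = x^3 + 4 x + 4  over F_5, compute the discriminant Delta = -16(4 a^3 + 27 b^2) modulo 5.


4 a^3 + 27 b^2 = 4*4^3 + 27*4^2 = 256 + 432 = 688
Delta = -16 * (688) = -11008
Delta mod 5 = 2

Delta = 2 (mod 5)


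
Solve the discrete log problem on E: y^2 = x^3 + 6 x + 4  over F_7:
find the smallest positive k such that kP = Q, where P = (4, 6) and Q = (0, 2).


Enumerate multiples of P until we hit Q = (0, 2):
  1P = (4, 6)
  2P = (0, 5)
  3P = (0, 2)
Match found at i = 3.

k = 3


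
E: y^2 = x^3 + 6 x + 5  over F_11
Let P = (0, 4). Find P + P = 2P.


Doubling: s = (3 x1^2 + a) / (2 y1)
s = (3*0^2 + 6) / (2*4) mod 11 = 9
x3 = s^2 - 2 x1 mod 11 = 9^2 - 2*0 = 4
y3 = s (x1 - x3) - y1 mod 11 = 9 * (0 - 4) - 4 = 4

2P = (4, 4)


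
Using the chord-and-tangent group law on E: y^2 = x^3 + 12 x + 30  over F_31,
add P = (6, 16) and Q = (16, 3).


P != Q, so use the chord formula.
s = (y2 - y1) / (x2 - x1) = (18) / (10) mod 31 = 8
x3 = s^2 - x1 - x2 mod 31 = 8^2 - 6 - 16 = 11
y3 = s (x1 - x3) - y1 mod 31 = 8 * (6 - 11) - 16 = 6

P + Q = (11, 6)


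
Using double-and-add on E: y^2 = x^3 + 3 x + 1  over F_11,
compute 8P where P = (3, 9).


k = 8 = 1000_2 (binary, LSB first: 0001)
Double-and-add from P = (3, 9):
  bit 0 = 0: acc unchanged = O
  bit 1 = 0: acc unchanged = O
  bit 2 = 0: acc unchanged = O
  bit 3 = 1: acc = O + (8, 8) = (8, 8)

8P = (8, 8)


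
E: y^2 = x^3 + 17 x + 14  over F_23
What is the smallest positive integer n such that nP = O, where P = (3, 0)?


Compute successive multiples of P until we hit O:
  1P = (3, 0)
  2P = O

ord(P) = 2


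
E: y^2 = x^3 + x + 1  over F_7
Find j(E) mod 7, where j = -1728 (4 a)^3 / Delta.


Delta = -16(4 a^3 + 27 b^2) mod 7 = 1
-1728 * (4 a)^3 = -1728 * (4*1)^3 mod 7 = 1
j = 1 * 1^(-1) mod 7 = 1

j = 1 (mod 7)


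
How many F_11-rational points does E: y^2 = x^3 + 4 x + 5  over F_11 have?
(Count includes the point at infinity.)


For each x in F_11, count y with y^2 = x^3 + 4 x + 5 mod 11:
  x = 0: RHS = 5, y in [4, 7]  -> 2 point(s)
  x = 3: RHS = 0, y in [0]  -> 1 point(s)
  x = 6: RHS = 3, y in [5, 6]  -> 2 point(s)
  x = 9: RHS = 0, y in [0]  -> 1 point(s)
  x = 10: RHS = 0, y in [0]  -> 1 point(s)
Affine points: 7. Add the point at infinity: total = 8.

#E(F_11) = 8


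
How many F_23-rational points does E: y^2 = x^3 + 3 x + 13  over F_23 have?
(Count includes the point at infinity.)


For each x in F_23, count y with y^2 = x^3 + 3 x + 13 mod 23:
  x = 0: RHS = 13, y in [6, 17]  -> 2 point(s)
  x = 2: RHS = 4, y in [2, 21]  -> 2 point(s)
  x = 3: RHS = 3, y in [7, 16]  -> 2 point(s)
  x = 7: RHS = 9, y in [3, 20]  -> 2 point(s)
  x = 10: RHS = 8, y in [10, 13]  -> 2 point(s)
  x = 12: RHS = 6, y in [11, 12]  -> 2 point(s)
  x = 13: RHS = 18, y in [8, 15]  -> 2 point(s)
  x = 14: RHS = 16, y in [4, 19]  -> 2 point(s)
  x = 15: RHS = 6, y in [11, 12]  -> 2 point(s)
  x = 17: RHS = 9, y in [3, 20]  -> 2 point(s)
  x = 19: RHS = 6, y in [11, 12]  -> 2 point(s)
  x = 20: RHS = 0, y in [0]  -> 1 point(s)
  x = 22: RHS = 9, y in [3, 20]  -> 2 point(s)
Affine points: 25. Add the point at infinity: total = 26.

#E(F_23) = 26


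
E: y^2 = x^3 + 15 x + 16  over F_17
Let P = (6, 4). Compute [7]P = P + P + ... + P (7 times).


k = 7 = 111_2 (binary, LSB first: 111)
Double-and-add from P = (6, 4):
  bit 0 = 1: acc = O + (6, 4) = (6, 4)
  bit 1 = 1: acc = (6, 4) + (1, 7) = (9, 8)
  bit 2 = 1: acc = (9, 8) + (0, 4) = (4, 15)

7P = (4, 15)


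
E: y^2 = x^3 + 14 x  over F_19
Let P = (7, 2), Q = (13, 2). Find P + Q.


P != Q, so use the chord formula.
s = (y2 - y1) / (x2 - x1) = (0) / (6) mod 19 = 0
x3 = s^2 - x1 - x2 mod 19 = 0^2 - 7 - 13 = 18
y3 = s (x1 - x3) - y1 mod 19 = 0 * (7 - 18) - 2 = 17

P + Q = (18, 17)


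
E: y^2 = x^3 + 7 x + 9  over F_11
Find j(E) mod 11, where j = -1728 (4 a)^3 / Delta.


Delta = -16(4 a^3 + 27 b^2) mod 11 = 3
-1728 * (4 a)^3 = -1728 * (4*7)^3 mod 11 = 4
j = 4 * 3^(-1) mod 11 = 5

j = 5 (mod 11)


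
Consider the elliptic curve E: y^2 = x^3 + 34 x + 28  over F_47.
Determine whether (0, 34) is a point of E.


Check whether y^2 = x^3 + 34 x + 28 (mod 47) for (x, y) = (0, 34).
LHS: y^2 = 34^2 mod 47 = 28
RHS: x^3 + 34 x + 28 = 0^3 + 34*0 + 28 mod 47 = 28
LHS = RHS

Yes, on the curve


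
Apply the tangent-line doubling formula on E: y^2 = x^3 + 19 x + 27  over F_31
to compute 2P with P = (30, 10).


Doubling: s = (3 x1^2 + a) / (2 y1)
s = (3*30^2 + 19) / (2*10) mod 31 = 29
x3 = s^2 - 2 x1 mod 31 = 29^2 - 2*30 = 6
y3 = s (x1 - x3) - y1 mod 31 = 29 * (30 - 6) - 10 = 4

2P = (6, 4)


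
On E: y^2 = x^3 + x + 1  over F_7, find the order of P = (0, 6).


Compute successive multiples of P until we hit O:
  1P = (0, 6)
  2P = (2, 2)
  3P = (2, 5)
  4P = (0, 1)
  5P = O

ord(P) = 5


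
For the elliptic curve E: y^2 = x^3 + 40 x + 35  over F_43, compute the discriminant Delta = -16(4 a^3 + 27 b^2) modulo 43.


4 a^3 + 27 b^2 = 4*40^3 + 27*35^2 = 256000 + 33075 = 289075
Delta = -16 * (289075) = -4625200
Delta mod 43 = 9

Delta = 9 (mod 43)


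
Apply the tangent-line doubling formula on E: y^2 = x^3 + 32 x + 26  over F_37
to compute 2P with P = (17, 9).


Doubling: s = (3 x1^2 + a) / (2 y1)
s = (3*17^2 + 32) / (2*9) mod 37 = 15
x3 = s^2 - 2 x1 mod 37 = 15^2 - 2*17 = 6
y3 = s (x1 - x3) - y1 mod 37 = 15 * (17 - 6) - 9 = 8

2P = (6, 8)


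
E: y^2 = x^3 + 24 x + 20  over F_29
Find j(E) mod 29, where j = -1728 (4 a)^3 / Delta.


Delta = -16(4 a^3 + 27 b^2) mod 29 = 7
-1728 * (4 a)^3 = -1728 * (4*24)^3 mod 29 = 19
j = 19 * 7^(-1) mod 29 = 11

j = 11 (mod 29)


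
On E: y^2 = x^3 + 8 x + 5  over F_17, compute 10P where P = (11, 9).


k = 10 = 1010_2 (binary, LSB first: 0101)
Double-and-add from P = (11, 9):
  bit 0 = 0: acc unchanged = O
  bit 1 = 1: acc = O + (4, 4) = (4, 4)
  bit 2 = 0: acc unchanged = (4, 4)
  bit 3 = 1: acc = (4, 4) + (7, 8) = (4, 13)

10P = (4, 13)


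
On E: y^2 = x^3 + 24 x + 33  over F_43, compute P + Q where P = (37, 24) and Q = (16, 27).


P != Q, so use the chord formula.
s = (y2 - y1) / (x2 - x1) = (3) / (22) mod 43 = 6
x3 = s^2 - x1 - x2 mod 43 = 6^2 - 37 - 16 = 26
y3 = s (x1 - x3) - y1 mod 43 = 6 * (37 - 26) - 24 = 42

P + Q = (26, 42)


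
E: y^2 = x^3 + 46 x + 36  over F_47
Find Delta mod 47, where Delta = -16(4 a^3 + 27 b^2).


4 a^3 + 27 b^2 = 4*46^3 + 27*36^2 = 389344 + 34992 = 424336
Delta = -16 * (424336) = -6789376
Delta mod 47 = 9

Delta = 9 (mod 47)


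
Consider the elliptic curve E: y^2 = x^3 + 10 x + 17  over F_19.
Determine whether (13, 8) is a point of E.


Check whether y^2 = x^3 + 10 x + 17 (mod 19) for (x, y) = (13, 8).
LHS: y^2 = 8^2 mod 19 = 7
RHS: x^3 + 10 x + 17 = 13^3 + 10*13 + 17 mod 19 = 7
LHS = RHS

Yes, on the curve


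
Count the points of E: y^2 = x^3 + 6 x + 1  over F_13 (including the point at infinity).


For each x in F_13, count y with y^2 = x^3 + 6 x + 1 mod 13:
  x = 0: RHS = 1, y in [1, 12]  -> 2 point(s)
  x = 5: RHS = 0, y in [0]  -> 1 point(s)
  x = 7: RHS = 9, y in [3, 10]  -> 2 point(s)
  x = 9: RHS = 4, y in [2, 11]  -> 2 point(s)
Affine points: 7. Add the point at infinity: total = 8.

#E(F_13) = 8


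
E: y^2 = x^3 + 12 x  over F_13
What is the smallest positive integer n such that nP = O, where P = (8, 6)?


Compute successive multiples of P until we hit O:
  1P = (8, 6)
  2P = (0, 0)
  3P = (8, 7)
  4P = O

ord(P) = 4


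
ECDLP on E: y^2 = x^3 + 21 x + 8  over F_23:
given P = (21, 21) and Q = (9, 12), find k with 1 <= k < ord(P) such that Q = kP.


Enumerate multiples of P until we hit Q = (9, 12):
  1P = (21, 21)
  2P = (16, 1)
  3P = (2, 9)
  4P = (9, 12)
Match found at i = 4.

k = 4


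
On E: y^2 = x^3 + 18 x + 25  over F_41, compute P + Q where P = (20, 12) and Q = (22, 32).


P != Q, so use the chord formula.
s = (y2 - y1) / (x2 - x1) = (20) / (2) mod 41 = 10
x3 = s^2 - x1 - x2 mod 41 = 10^2 - 20 - 22 = 17
y3 = s (x1 - x3) - y1 mod 41 = 10 * (20 - 17) - 12 = 18

P + Q = (17, 18)


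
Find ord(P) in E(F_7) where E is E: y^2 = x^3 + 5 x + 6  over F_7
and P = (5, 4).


Compute successive multiples of P until we hit O:
  1P = (5, 4)
  2P = (6, 0)
  3P = (5, 3)
  4P = O

ord(P) = 4


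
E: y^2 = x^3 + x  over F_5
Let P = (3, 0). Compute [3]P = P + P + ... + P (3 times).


k = 3 = 11_2 (binary, LSB first: 11)
Double-and-add from P = (3, 0):
  bit 0 = 1: acc = O + (3, 0) = (3, 0)
  bit 1 = 1: acc = (3, 0) + O = (3, 0)

3P = (3, 0)


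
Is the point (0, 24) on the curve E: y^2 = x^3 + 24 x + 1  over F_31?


Check whether y^2 = x^3 + 24 x + 1 (mod 31) for (x, y) = (0, 24).
LHS: y^2 = 24^2 mod 31 = 18
RHS: x^3 + 24 x + 1 = 0^3 + 24*0 + 1 mod 31 = 1
LHS != RHS

No, not on the curve


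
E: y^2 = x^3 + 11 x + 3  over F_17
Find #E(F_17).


For each x in F_17, count y with y^2 = x^3 + 11 x + 3 mod 17:
  x = 1: RHS = 15, y in [7, 10]  -> 2 point(s)
  x = 2: RHS = 16, y in [4, 13]  -> 2 point(s)
  x = 4: RHS = 9, y in [3, 14]  -> 2 point(s)
  x = 5: RHS = 13, y in [8, 9]  -> 2 point(s)
  x = 6: RHS = 13, y in [8, 9]  -> 2 point(s)
  x = 7: RHS = 15, y in [7, 10]  -> 2 point(s)
  x = 8: RHS = 8, y in [5, 12]  -> 2 point(s)
  x = 9: RHS = 15, y in [7, 10]  -> 2 point(s)
  x = 10: RHS = 8, y in [5, 12]  -> 2 point(s)
  x = 16: RHS = 8, y in [5, 12]  -> 2 point(s)
Affine points: 20. Add the point at infinity: total = 21.

#E(F_17) = 21


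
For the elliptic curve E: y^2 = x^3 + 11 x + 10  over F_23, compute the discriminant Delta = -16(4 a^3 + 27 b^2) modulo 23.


4 a^3 + 27 b^2 = 4*11^3 + 27*10^2 = 5324 + 2700 = 8024
Delta = -16 * (8024) = -128384
Delta mod 23 = 2

Delta = 2 (mod 23)


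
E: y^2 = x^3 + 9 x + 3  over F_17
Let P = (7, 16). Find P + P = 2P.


Doubling: s = (3 x1^2 + a) / (2 y1)
s = (3*7^2 + 9) / (2*16) mod 17 = 7
x3 = s^2 - 2 x1 mod 17 = 7^2 - 2*7 = 1
y3 = s (x1 - x3) - y1 mod 17 = 7 * (7 - 1) - 16 = 9

2P = (1, 9)


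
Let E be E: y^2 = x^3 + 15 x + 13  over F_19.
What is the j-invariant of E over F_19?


Delta = -16(4 a^3 + 27 b^2) mod 19 = 1
-1728 * (4 a)^3 = -1728 * (4*15)^3 mod 19 = 8
j = 8 * 1^(-1) mod 19 = 8

j = 8 (mod 19)


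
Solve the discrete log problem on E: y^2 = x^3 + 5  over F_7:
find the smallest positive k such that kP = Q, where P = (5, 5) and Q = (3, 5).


Enumerate multiples of P until we hit Q = (3, 5):
  1P = (5, 5)
  2P = (6, 5)
  3P = (3, 2)
  4P = (3, 5)
Match found at i = 4.

k = 4


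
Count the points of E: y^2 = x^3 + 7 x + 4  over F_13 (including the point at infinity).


For each x in F_13, count y with y^2 = x^3 + 7 x + 4 mod 13:
  x = 0: RHS = 4, y in [2, 11]  -> 2 point(s)
  x = 1: RHS = 12, y in [5, 8]  -> 2 point(s)
  x = 2: RHS = 0, y in [0]  -> 1 point(s)
  x = 3: RHS = 0, y in [0]  -> 1 point(s)
  x = 8: RHS = 0, y in [0]  -> 1 point(s)
  x = 9: RHS = 3, y in [4, 9]  -> 2 point(s)
  x = 12: RHS = 9, y in [3, 10]  -> 2 point(s)
Affine points: 11. Add the point at infinity: total = 12.

#E(F_13) = 12


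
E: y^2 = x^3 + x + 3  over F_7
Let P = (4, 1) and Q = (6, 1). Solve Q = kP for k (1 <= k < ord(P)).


Enumerate multiples of P until we hit Q = (6, 1):
  1P = (4, 1)
  2P = (6, 6)
  3P = (5, 0)
  4P = (6, 1)
Match found at i = 4.

k = 4


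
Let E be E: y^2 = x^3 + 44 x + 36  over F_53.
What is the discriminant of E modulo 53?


4 a^3 + 27 b^2 = 4*44^3 + 27*36^2 = 340736 + 34992 = 375728
Delta = -16 * (375728) = -6011648
Delta mod 53 = 36

Delta = 36 (mod 53)


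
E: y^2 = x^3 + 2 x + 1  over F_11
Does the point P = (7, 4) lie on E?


Check whether y^2 = x^3 + 2 x + 1 (mod 11) for (x, y) = (7, 4).
LHS: y^2 = 4^2 mod 11 = 5
RHS: x^3 + 2 x + 1 = 7^3 + 2*7 + 1 mod 11 = 6
LHS != RHS

No, not on the curve


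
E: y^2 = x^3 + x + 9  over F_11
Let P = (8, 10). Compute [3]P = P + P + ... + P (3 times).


k = 3 = 11_2 (binary, LSB first: 11)
Double-and-add from P = (8, 10):
  bit 0 = 1: acc = O + (8, 10) = (8, 10)
  bit 1 = 1: acc = (8, 10) + (4, 0) = (8, 1)

3P = (8, 1)


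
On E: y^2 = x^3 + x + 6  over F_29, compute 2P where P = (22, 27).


Doubling: s = (3 x1^2 + a) / (2 y1)
s = (3*22^2 + 1) / (2*27) mod 29 = 21
x3 = s^2 - 2 x1 mod 29 = 21^2 - 2*22 = 20
y3 = s (x1 - x3) - y1 mod 29 = 21 * (22 - 20) - 27 = 15

2P = (20, 15)


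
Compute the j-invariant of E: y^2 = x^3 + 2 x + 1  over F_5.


Delta = -16(4 a^3 + 27 b^2) mod 5 = 1
-1728 * (4 a)^3 = -1728 * (4*2)^3 mod 5 = 4
j = 4 * 1^(-1) mod 5 = 4

j = 4 (mod 5)


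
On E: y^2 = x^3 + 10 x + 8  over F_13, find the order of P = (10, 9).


Compute successive multiples of P until we hit O:
  1P = (10, 9)
  2P = (2, 6)
  3P = (5, 1)
  4P = (12, 6)
  5P = (3, 0)
  6P = (12, 7)
  7P = (5, 12)
  8P = (2, 7)
  ... (continuing to 10P)
  10P = O

ord(P) = 10


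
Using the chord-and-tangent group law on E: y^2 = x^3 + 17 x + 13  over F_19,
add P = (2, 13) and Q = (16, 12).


P != Q, so use the chord formula.
s = (y2 - y1) / (x2 - x1) = (18) / (14) mod 19 = 4
x3 = s^2 - x1 - x2 mod 19 = 4^2 - 2 - 16 = 17
y3 = s (x1 - x3) - y1 mod 19 = 4 * (2 - 17) - 13 = 3

P + Q = (17, 3)


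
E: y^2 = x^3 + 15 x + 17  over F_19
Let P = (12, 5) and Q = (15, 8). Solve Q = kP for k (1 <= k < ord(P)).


Enumerate multiples of P until we hit Q = (15, 8):
  1P = (12, 5)
  2P = (15, 11)
  3P = (15, 8)
Match found at i = 3.

k = 3


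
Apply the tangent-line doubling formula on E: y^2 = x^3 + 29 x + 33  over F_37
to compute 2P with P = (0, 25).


Doubling: s = (3 x1^2 + a) / (2 y1)
s = (3*0^2 + 29) / (2*25) mod 37 = 25
x3 = s^2 - 2 x1 mod 37 = 25^2 - 2*0 = 33
y3 = s (x1 - x3) - y1 mod 37 = 25 * (0 - 33) - 25 = 1

2P = (33, 1)


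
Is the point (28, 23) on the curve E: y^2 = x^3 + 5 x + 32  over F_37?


Check whether y^2 = x^3 + 5 x + 32 (mod 37) for (x, y) = (28, 23).
LHS: y^2 = 23^2 mod 37 = 11
RHS: x^3 + 5 x + 32 = 28^3 + 5*28 + 32 mod 37 = 35
LHS != RHS

No, not on the curve


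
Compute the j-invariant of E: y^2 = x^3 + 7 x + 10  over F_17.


Delta = -16(4 a^3 + 27 b^2) mod 17 = 9
-1728 * (4 a)^3 = -1728 * (4*7)^3 mod 17 = 13
j = 13 * 9^(-1) mod 17 = 9

j = 9 (mod 17)


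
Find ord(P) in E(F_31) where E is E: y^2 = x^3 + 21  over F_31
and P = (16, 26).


Compute successive multiples of P until we hit O:
  1P = (16, 26)
  2P = (6, 12)
  3P = (6, 19)
  4P = (16, 5)
  5P = O

ord(P) = 5


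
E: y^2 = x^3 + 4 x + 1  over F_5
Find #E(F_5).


For each x in F_5, count y with y^2 = x^3 + 4 x + 1 mod 5:
  x = 0: RHS = 1, y in [1, 4]  -> 2 point(s)
  x = 1: RHS = 1, y in [1, 4]  -> 2 point(s)
  x = 3: RHS = 0, y in [0]  -> 1 point(s)
  x = 4: RHS = 1, y in [1, 4]  -> 2 point(s)
Affine points: 7. Add the point at infinity: total = 8.

#E(F_5) = 8


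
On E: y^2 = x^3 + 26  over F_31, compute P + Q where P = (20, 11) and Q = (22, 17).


P != Q, so use the chord formula.
s = (y2 - y1) / (x2 - x1) = (6) / (2) mod 31 = 3
x3 = s^2 - x1 - x2 mod 31 = 3^2 - 20 - 22 = 29
y3 = s (x1 - x3) - y1 mod 31 = 3 * (20 - 29) - 11 = 24

P + Q = (29, 24)


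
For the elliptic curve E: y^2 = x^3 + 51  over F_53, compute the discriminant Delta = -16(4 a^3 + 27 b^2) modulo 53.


4 a^3 + 27 b^2 = 4*0^3 + 27*51^2 = 0 + 70227 = 70227
Delta = -16 * (70227) = -1123632
Delta mod 53 = 21

Delta = 21 (mod 53)


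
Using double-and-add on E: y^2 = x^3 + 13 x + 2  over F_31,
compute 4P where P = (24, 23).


k = 4 = 100_2 (binary, LSB first: 001)
Double-and-add from P = (24, 23):
  bit 0 = 0: acc unchanged = O
  bit 1 = 0: acc unchanged = O
  bit 2 = 1: acc = O + (14, 18) = (14, 18)

4P = (14, 18)


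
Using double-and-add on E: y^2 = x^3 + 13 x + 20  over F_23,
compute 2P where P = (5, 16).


k = 2 = 10_2 (binary, LSB first: 01)
Double-and-add from P = (5, 16):
  bit 0 = 0: acc unchanged = O
  bit 1 = 1: acc = O + (22, 12) = (22, 12)

2P = (22, 12)


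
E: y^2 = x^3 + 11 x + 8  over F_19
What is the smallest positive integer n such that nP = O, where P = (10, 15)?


Compute successive multiples of P until we hit O:
  1P = (10, 15)
  2P = (6, 10)
  3P = (1, 1)
  4P = (13, 12)
  5P = (16, 10)
  6P = (9, 0)
  7P = (16, 9)
  8P = (13, 7)
  ... (continuing to 12P)
  12P = O

ord(P) = 12


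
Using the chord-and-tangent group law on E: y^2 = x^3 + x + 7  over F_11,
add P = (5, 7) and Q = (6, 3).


P != Q, so use the chord formula.
s = (y2 - y1) / (x2 - x1) = (7) / (1) mod 11 = 7
x3 = s^2 - x1 - x2 mod 11 = 7^2 - 5 - 6 = 5
y3 = s (x1 - x3) - y1 mod 11 = 7 * (5 - 5) - 7 = 4

P + Q = (5, 4)


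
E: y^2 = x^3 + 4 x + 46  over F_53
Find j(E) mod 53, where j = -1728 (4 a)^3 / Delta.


Delta = -16(4 a^3 + 27 b^2) mod 53 = 17
-1728 * (4 a)^3 = -1728 * (4*4)^3 mod 53 = 50
j = 50 * 17^(-1) mod 53 = 31

j = 31 (mod 53)


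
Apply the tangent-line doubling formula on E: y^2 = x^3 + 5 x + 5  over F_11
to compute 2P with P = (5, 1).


Doubling: s = (3 x1^2 + a) / (2 y1)
s = (3*5^2 + 5) / (2*1) mod 11 = 7
x3 = s^2 - 2 x1 mod 11 = 7^2 - 2*5 = 6
y3 = s (x1 - x3) - y1 mod 11 = 7 * (5 - 6) - 1 = 3

2P = (6, 3)


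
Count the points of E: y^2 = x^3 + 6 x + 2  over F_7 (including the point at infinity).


For each x in F_7, count y with y^2 = x^3 + 6 x + 2 mod 7:
  x = 0: RHS = 2, y in [3, 4]  -> 2 point(s)
  x = 1: RHS = 2, y in [3, 4]  -> 2 point(s)
  x = 2: RHS = 1, y in [1, 6]  -> 2 point(s)
  x = 6: RHS = 2, y in [3, 4]  -> 2 point(s)
Affine points: 8. Add the point at infinity: total = 9.

#E(F_7) = 9


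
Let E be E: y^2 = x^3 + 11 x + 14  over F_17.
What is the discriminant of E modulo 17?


4 a^3 + 27 b^2 = 4*11^3 + 27*14^2 = 5324 + 5292 = 10616
Delta = -16 * (10616) = -169856
Delta mod 17 = 8

Delta = 8 (mod 17)


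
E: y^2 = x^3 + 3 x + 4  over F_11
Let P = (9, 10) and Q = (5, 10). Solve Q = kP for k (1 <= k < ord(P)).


Enumerate multiples of P until we hit Q = (5, 10):
  1P = (9, 10)
  2P = (8, 10)
  3P = (5, 1)
  4P = (0, 2)
  5P = (7, 4)
  6P = (4, 5)
  7P = (10, 0)
  8P = (4, 6)
  9P = (7, 7)
  10P = (0, 9)
  11P = (5, 10)
Match found at i = 11.

k = 11


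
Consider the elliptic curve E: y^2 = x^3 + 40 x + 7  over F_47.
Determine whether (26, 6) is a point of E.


Check whether y^2 = x^3 + 40 x + 7 (mod 47) for (x, y) = (26, 6).
LHS: y^2 = 6^2 mod 47 = 36
RHS: x^3 + 40 x + 7 = 26^3 + 40*26 + 7 mod 47 = 11
LHS != RHS

No, not on the curve


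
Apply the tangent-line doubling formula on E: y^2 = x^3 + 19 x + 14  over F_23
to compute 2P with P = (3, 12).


Doubling: s = (3 x1^2 + a) / (2 y1)
s = (3*3^2 + 19) / (2*12) mod 23 = 0
x3 = s^2 - 2 x1 mod 23 = 0^2 - 2*3 = 17
y3 = s (x1 - x3) - y1 mod 23 = 0 * (3 - 17) - 12 = 11

2P = (17, 11)


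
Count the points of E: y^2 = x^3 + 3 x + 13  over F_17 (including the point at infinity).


For each x in F_17, count y with y^2 = x^3 + 3 x + 13 mod 17:
  x = 0: RHS = 13, y in [8, 9]  -> 2 point(s)
  x = 1: RHS = 0, y in [0]  -> 1 point(s)
  x = 3: RHS = 15, y in [7, 10]  -> 2 point(s)
  x = 4: RHS = 4, y in [2, 15]  -> 2 point(s)
  x = 5: RHS = 0, y in [0]  -> 1 point(s)
  x = 6: RHS = 9, y in [3, 14]  -> 2 point(s)
  x = 9: RHS = 4, y in [2, 15]  -> 2 point(s)
  x = 11: RHS = 0, y in [0]  -> 1 point(s)
  x = 12: RHS = 9, y in [3, 14]  -> 2 point(s)
  x = 15: RHS = 16, y in [4, 13]  -> 2 point(s)
  x = 16: RHS = 9, y in [3, 14]  -> 2 point(s)
Affine points: 19. Add the point at infinity: total = 20.

#E(F_17) = 20


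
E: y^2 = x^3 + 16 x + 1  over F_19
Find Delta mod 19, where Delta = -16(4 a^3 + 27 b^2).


4 a^3 + 27 b^2 = 4*16^3 + 27*1^2 = 16384 + 27 = 16411
Delta = -16 * (16411) = -262576
Delta mod 19 = 4

Delta = 4 (mod 19)


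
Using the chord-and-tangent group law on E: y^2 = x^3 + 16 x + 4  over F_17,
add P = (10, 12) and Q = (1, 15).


P != Q, so use the chord formula.
s = (y2 - y1) / (x2 - x1) = (3) / (8) mod 17 = 11
x3 = s^2 - x1 - x2 mod 17 = 11^2 - 10 - 1 = 8
y3 = s (x1 - x3) - y1 mod 17 = 11 * (10 - 8) - 12 = 10

P + Q = (8, 10)


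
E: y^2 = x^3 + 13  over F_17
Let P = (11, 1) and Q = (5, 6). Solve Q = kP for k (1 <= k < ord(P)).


Enumerate multiples of P until we hit Q = (5, 6):
  1P = (11, 1)
  2P = (4, 3)
  3P = (0, 8)
  4P = (5, 6)
Match found at i = 4.

k = 4


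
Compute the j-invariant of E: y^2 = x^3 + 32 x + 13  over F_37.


Delta = -16(4 a^3 + 27 b^2) mod 37 = 1
-1728 * (4 a)^3 = -1728 * (4*32)^3 mod 37 = 23
j = 23 * 1^(-1) mod 37 = 23

j = 23 (mod 37)


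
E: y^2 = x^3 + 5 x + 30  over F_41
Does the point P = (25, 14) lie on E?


Check whether y^2 = x^3 + 5 x + 30 (mod 41) for (x, y) = (25, 14).
LHS: y^2 = 14^2 mod 41 = 32
RHS: x^3 + 5 x + 30 = 25^3 + 5*25 + 30 mod 41 = 36
LHS != RHS

No, not on the curve


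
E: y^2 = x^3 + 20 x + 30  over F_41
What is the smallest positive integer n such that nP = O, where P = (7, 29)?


Compute successive multiples of P until we hit O:
  1P = (7, 29)
  2P = (11, 33)
  3P = (24, 36)
  4P = (14, 26)
  5P = (16, 10)
  6P = (26, 2)
  7P = (4, 25)
  8P = (9, 23)
  ... (continuing to 52P)
  52P = O

ord(P) = 52


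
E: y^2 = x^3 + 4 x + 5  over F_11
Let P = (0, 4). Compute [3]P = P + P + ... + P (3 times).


k = 3 = 11_2 (binary, LSB first: 11)
Double-and-add from P = (0, 4):
  bit 0 = 1: acc = O + (0, 4) = (0, 4)
  bit 1 = 1: acc = (0, 4) + (3, 0) = (0, 7)

3P = (0, 7)


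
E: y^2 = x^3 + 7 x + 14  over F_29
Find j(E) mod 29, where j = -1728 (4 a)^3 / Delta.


Delta = -16(4 a^3 + 27 b^2) mod 29 = 9
-1728 * (4 a)^3 = -1728 * (4*7)^3 mod 29 = 17
j = 17 * 9^(-1) mod 29 = 18

j = 18 (mod 29)


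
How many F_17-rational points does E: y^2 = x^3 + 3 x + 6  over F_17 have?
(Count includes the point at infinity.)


For each x in F_17, count y with y^2 = x^3 + 3 x + 6 mod 17:
  x = 3: RHS = 8, y in [5, 12]  -> 2 point(s)
  x = 6: RHS = 2, y in [6, 11]  -> 2 point(s)
  x = 7: RHS = 13, y in [8, 9]  -> 2 point(s)
  x = 8: RHS = 15, y in [7, 10]  -> 2 point(s)
  x = 10: RHS = 16, y in [4, 13]  -> 2 point(s)
  x = 12: RHS = 2, y in [6, 11]  -> 2 point(s)
  x = 13: RHS = 15, y in [7, 10]  -> 2 point(s)
  x = 14: RHS = 4, y in [2, 15]  -> 2 point(s)
  x = 15: RHS = 9, y in [3, 14]  -> 2 point(s)
  x = 16: RHS = 2, y in [6, 11]  -> 2 point(s)
Affine points: 20. Add the point at infinity: total = 21.

#E(F_17) = 21


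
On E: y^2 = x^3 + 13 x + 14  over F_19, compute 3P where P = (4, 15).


k = 3 = 11_2 (binary, LSB first: 11)
Double-and-add from P = (4, 15):
  bit 0 = 1: acc = O + (4, 15) = (4, 15)
  bit 1 = 1: acc = (4, 15) + (16, 10) = (3, 2)

3P = (3, 2)


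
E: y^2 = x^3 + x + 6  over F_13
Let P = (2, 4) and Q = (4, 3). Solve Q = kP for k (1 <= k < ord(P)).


Enumerate multiples of P until we hit Q = (4, 3):
  1P = (2, 4)
  2P = (9, 9)
  3P = (11, 10)
  4P = (12, 11)
  5P = (3, 7)
  6P = (4, 3)
Match found at i = 6.

k = 6


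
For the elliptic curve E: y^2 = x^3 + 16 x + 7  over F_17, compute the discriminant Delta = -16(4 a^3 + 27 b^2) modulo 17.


4 a^3 + 27 b^2 = 4*16^3 + 27*7^2 = 16384 + 1323 = 17707
Delta = -16 * (17707) = -283312
Delta mod 17 = 10

Delta = 10 (mod 17)


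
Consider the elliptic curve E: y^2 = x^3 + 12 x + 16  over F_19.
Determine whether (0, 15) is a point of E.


Check whether y^2 = x^3 + 12 x + 16 (mod 19) for (x, y) = (0, 15).
LHS: y^2 = 15^2 mod 19 = 16
RHS: x^3 + 12 x + 16 = 0^3 + 12*0 + 16 mod 19 = 16
LHS = RHS

Yes, on the curve


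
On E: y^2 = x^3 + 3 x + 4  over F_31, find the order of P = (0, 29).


Compute successive multiples of P until we hit O:
  1P = (0, 29)
  2P = (18, 0)
  3P = (0, 2)
  4P = O

ord(P) = 4


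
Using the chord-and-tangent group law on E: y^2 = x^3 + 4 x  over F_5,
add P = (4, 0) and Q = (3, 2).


P != Q, so use the chord formula.
s = (y2 - y1) / (x2 - x1) = (2) / (4) mod 5 = 3
x3 = s^2 - x1 - x2 mod 5 = 3^2 - 4 - 3 = 2
y3 = s (x1 - x3) - y1 mod 5 = 3 * (4 - 2) - 0 = 1

P + Q = (2, 1)


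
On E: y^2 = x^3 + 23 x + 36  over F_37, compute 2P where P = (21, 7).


Doubling: s = (3 x1^2 + a) / (2 y1)
s = (3*21^2 + 23) / (2*7) mod 37 = 1
x3 = s^2 - 2 x1 mod 37 = 1^2 - 2*21 = 33
y3 = s (x1 - x3) - y1 mod 37 = 1 * (21 - 33) - 7 = 18

2P = (33, 18)


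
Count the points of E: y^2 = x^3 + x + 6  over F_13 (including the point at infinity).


For each x in F_13, count y with y^2 = x^3 + 1 x + 6 mod 13:
  x = 2: RHS = 3, y in [4, 9]  -> 2 point(s)
  x = 3: RHS = 10, y in [6, 7]  -> 2 point(s)
  x = 4: RHS = 9, y in [3, 10]  -> 2 point(s)
  x = 9: RHS = 3, y in [4, 9]  -> 2 point(s)
  x = 11: RHS = 9, y in [3, 10]  -> 2 point(s)
  x = 12: RHS = 4, y in [2, 11]  -> 2 point(s)
Affine points: 12. Add the point at infinity: total = 13.

#E(F_13) = 13


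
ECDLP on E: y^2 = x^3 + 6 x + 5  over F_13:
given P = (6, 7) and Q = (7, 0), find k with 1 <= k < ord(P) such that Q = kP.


Enumerate multiples of P until we hit Q = (7, 0):
  1P = (6, 7)
  2P = (10, 5)
  3P = (7, 0)
Match found at i = 3.

k = 3


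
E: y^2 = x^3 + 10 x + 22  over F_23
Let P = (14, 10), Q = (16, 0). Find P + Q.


P != Q, so use the chord formula.
s = (y2 - y1) / (x2 - x1) = (13) / (2) mod 23 = 18
x3 = s^2 - x1 - x2 mod 23 = 18^2 - 14 - 16 = 18
y3 = s (x1 - x3) - y1 mod 23 = 18 * (14 - 18) - 10 = 10

P + Q = (18, 10)


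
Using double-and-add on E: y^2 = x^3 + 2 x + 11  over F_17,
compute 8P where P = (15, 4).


k = 8 = 1000_2 (binary, LSB first: 0001)
Double-and-add from P = (15, 4):
  bit 0 = 0: acc unchanged = O
  bit 1 = 0: acc unchanged = O
  bit 2 = 0: acc unchanged = O
  bit 3 = 1: acc = O + (11, 15) = (11, 15)

8P = (11, 15)


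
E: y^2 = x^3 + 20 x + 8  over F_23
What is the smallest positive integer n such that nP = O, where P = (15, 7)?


Compute successive multiples of P until we hit O:
  1P = (15, 7)
  2P = (20, 6)
  3P = (0, 13)
  4P = (10, 14)
  5P = (11, 15)
  6P = (1, 11)
  7P = (16, 13)
  8P = (5, 7)
  ... (continuing to 31P)
  31P = O

ord(P) = 31


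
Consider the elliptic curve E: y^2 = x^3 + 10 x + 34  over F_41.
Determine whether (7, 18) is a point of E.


Check whether y^2 = x^3 + 10 x + 34 (mod 41) for (x, y) = (7, 18).
LHS: y^2 = 18^2 mod 41 = 37
RHS: x^3 + 10 x + 34 = 7^3 + 10*7 + 34 mod 41 = 37
LHS = RHS

Yes, on the curve


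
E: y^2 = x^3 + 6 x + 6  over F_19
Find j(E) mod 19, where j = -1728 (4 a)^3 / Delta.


Delta = -16(4 a^3 + 27 b^2) mod 19 = 17
-1728 * (4 a)^3 = -1728 * (4*6)^3 mod 19 = 11
j = 11 * 17^(-1) mod 19 = 4

j = 4 (mod 19)


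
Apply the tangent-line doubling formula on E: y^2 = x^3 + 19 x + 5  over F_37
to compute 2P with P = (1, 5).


Doubling: s = (3 x1^2 + a) / (2 y1)
s = (3*1^2 + 19) / (2*5) mod 37 = 17
x3 = s^2 - 2 x1 mod 37 = 17^2 - 2*1 = 28
y3 = s (x1 - x3) - y1 mod 37 = 17 * (1 - 28) - 5 = 17

2P = (28, 17)


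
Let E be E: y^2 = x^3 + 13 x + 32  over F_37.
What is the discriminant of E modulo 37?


4 a^3 + 27 b^2 = 4*13^3 + 27*32^2 = 8788 + 27648 = 36436
Delta = -16 * (36436) = -582976
Delta mod 37 = 33

Delta = 33 (mod 37)


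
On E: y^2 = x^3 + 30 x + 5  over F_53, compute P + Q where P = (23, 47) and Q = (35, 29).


P != Q, so use the chord formula.
s = (y2 - y1) / (x2 - x1) = (35) / (12) mod 53 = 25
x3 = s^2 - x1 - x2 mod 53 = 25^2 - 23 - 35 = 37
y3 = s (x1 - x3) - y1 mod 53 = 25 * (23 - 37) - 47 = 27

P + Q = (37, 27)


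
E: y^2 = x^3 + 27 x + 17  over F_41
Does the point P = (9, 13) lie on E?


Check whether y^2 = x^3 + 27 x + 17 (mod 41) for (x, y) = (9, 13).
LHS: y^2 = 13^2 mod 41 = 5
RHS: x^3 + 27 x + 17 = 9^3 + 27*9 + 17 mod 41 = 5
LHS = RHS

Yes, on the curve


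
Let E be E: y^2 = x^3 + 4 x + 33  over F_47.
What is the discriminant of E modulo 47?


4 a^3 + 27 b^2 = 4*4^3 + 27*33^2 = 256 + 29403 = 29659
Delta = -16 * (29659) = -474544
Delta mod 47 = 15

Delta = 15 (mod 47)


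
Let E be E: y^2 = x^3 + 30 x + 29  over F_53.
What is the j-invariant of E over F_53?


Delta = -16(4 a^3 + 27 b^2) mod 53 = 15
-1728 * (4 a)^3 = -1728 * (4*30)^3 mod 53 = 13
j = 13 * 15^(-1) mod 53 = 15

j = 15 (mod 53)


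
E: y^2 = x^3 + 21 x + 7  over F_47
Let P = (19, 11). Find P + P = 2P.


Doubling: s = (3 x1^2 + a) / (2 y1)
s = (3*19^2 + 21) / (2*11) mod 47 = 16
x3 = s^2 - 2 x1 mod 47 = 16^2 - 2*19 = 30
y3 = s (x1 - x3) - y1 mod 47 = 16 * (19 - 30) - 11 = 1

2P = (30, 1)


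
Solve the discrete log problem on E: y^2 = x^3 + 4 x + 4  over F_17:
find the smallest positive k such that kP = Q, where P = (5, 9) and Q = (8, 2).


Enumerate multiples of P until we hit Q = (8, 2):
  1P = (5, 9)
  2P = (9, 15)
  3P = (1, 14)
  4P = (3, 14)
  5P = (11, 6)
  6P = (14, 4)
  7P = (13, 3)
  8P = (7, 1)
  9P = (4, 4)
  10P = (16, 4)
  11P = (0, 15)
  12P = (8, 15)
  13P = (8, 2)
Match found at i = 13.

k = 13


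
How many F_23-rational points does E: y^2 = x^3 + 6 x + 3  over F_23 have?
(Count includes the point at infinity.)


For each x in F_23, count y with y^2 = x^3 + 6 x + 3 mod 23:
  x = 0: RHS = 3, y in [7, 16]  -> 2 point(s)
  x = 2: RHS = 0, y in [0]  -> 1 point(s)
  x = 3: RHS = 2, y in [5, 18]  -> 2 point(s)
  x = 6: RHS = 2, y in [5, 18]  -> 2 point(s)
  x = 9: RHS = 4, y in [2, 21]  -> 2 point(s)
  x = 12: RHS = 9, y in [3, 20]  -> 2 point(s)
  x = 13: RHS = 1, y in [1, 22]  -> 2 point(s)
  x = 14: RHS = 2, y in [5, 18]  -> 2 point(s)
  x = 15: RHS = 18, y in [8, 15]  -> 2 point(s)
  x = 16: RHS = 9, y in [3, 20]  -> 2 point(s)
  x = 17: RHS = 4, y in [2, 21]  -> 2 point(s)
  x = 18: RHS = 9, y in [3, 20]  -> 2 point(s)
  x = 20: RHS = 4, y in [2, 21]  -> 2 point(s)
  x = 21: RHS = 6, y in [11, 12]  -> 2 point(s)
Affine points: 27. Add the point at infinity: total = 28.

#E(F_23) = 28


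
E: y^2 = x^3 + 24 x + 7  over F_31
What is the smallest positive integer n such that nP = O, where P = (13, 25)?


Compute successive multiples of P until we hit O:
  1P = (13, 25)
  2P = (12, 16)
  3P = (25, 22)
  4P = (26, 17)
  5P = (1, 1)
  6P = (21, 21)
  7P = (5, 2)
  8P = (14, 7)
  ... (continuing to 31P)
  31P = O

ord(P) = 31


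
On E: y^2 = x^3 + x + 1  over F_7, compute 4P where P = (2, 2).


k = 4 = 100_2 (binary, LSB first: 001)
Double-and-add from P = (2, 2):
  bit 0 = 0: acc unchanged = O
  bit 1 = 0: acc unchanged = O
  bit 2 = 1: acc = O + (2, 5) = (2, 5)

4P = (2, 5)


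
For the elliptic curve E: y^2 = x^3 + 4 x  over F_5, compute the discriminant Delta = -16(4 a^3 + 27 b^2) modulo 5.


4 a^3 + 27 b^2 = 4*4^3 + 27*0^2 = 256 + 0 = 256
Delta = -16 * (256) = -4096
Delta mod 5 = 4

Delta = 4 (mod 5)


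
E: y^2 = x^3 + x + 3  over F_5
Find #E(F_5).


For each x in F_5, count y with y^2 = x^3 + 1 x + 3 mod 5:
  x = 1: RHS = 0, y in [0]  -> 1 point(s)
  x = 4: RHS = 1, y in [1, 4]  -> 2 point(s)
Affine points: 3. Add the point at infinity: total = 4.

#E(F_5) = 4


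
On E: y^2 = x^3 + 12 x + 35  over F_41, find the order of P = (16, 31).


Compute successive multiples of P until we hit O:
  1P = (16, 31)
  2P = (13, 16)
  3P = (37, 28)
  4P = (24, 17)
  5P = (22, 0)
  6P = (24, 24)
  7P = (37, 13)
  8P = (13, 25)
  ... (continuing to 10P)
  10P = O

ord(P) = 10


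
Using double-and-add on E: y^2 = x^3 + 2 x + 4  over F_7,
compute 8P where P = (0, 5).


k = 8 = 1000_2 (binary, LSB first: 0001)
Double-and-add from P = (0, 5):
  bit 0 = 0: acc unchanged = O
  bit 1 = 0: acc unchanged = O
  bit 2 = 0: acc unchanged = O
  bit 3 = 1: acc = O + (2, 4) = (2, 4)

8P = (2, 4)


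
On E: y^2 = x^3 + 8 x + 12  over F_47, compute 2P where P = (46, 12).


Doubling: s = (3 x1^2 + a) / (2 y1)
s = (3*46^2 + 8) / (2*12) mod 47 = 22
x3 = s^2 - 2 x1 mod 47 = 22^2 - 2*46 = 16
y3 = s (x1 - x3) - y1 mod 47 = 22 * (46 - 16) - 12 = 37

2P = (16, 37)


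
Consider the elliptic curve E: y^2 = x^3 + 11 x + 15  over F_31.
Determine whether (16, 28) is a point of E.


Check whether y^2 = x^3 + 11 x + 15 (mod 31) for (x, y) = (16, 28).
LHS: y^2 = 28^2 mod 31 = 9
RHS: x^3 + 11 x + 15 = 16^3 + 11*16 + 15 mod 31 = 9
LHS = RHS

Yes, on the curve


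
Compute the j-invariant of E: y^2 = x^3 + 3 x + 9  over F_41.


Delta = -16(4 a^3 + 27 b^2) mod 41 = 16
-1728 * (4 a)^3 = -1728 * (4*3)^3 mod 41 = 5
j = 5 * 16^(-1) mod 41 = 8

j = 8 (mod 41)


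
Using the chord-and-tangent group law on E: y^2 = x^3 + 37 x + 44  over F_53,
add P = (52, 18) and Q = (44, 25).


P != Q, so use the chord formula.
s = (y2 - y1) / (x2 - x1) = (7) / (45) mod 53 = 19
x3 = s^2 - x1 - x2 mod 53 = 19^2 - 52 - 44 = 0
y3 = s (x1 - x3) - y1 mod 53 = 19 * (52 - 0) - 18 = 16

P + Q = (0, 16)


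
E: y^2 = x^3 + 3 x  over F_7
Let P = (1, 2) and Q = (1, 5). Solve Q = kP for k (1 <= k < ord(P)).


Enumerate multiples of P until we hit Q = (1, 5):
  1P = (1, 2)
  2P = (2, 0)
  3P = (1, 5)
Match found at i = 3.

k = 3


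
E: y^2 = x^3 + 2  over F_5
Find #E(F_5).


For each x in F_5, count y with y^2 = x^3 + 0 x + 2 mod 5:
  x = 2: RHS = 0, y in [0]  -> 1 point(s)
  x = 3: RHS = 4, y in [2, 3]  -> 2 point(s)
  x = 4: RHS = 1, y in [1, 4]  -> 2 point(s)
Affine points: 5. Add the point at infinity: total = 6.

#E(F_5) = 6


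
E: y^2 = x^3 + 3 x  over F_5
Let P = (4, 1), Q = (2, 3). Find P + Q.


P != Q, so use the chord formula.
s = (y2 - y1) / (x2 - x1) = (2) / (3) mod 5 = 4
x3 = s^2 - x1 - x2 mod 5 = 4^2 - 4 - 2 = 0
y3 = s (x1 - x3) - y1 mod 5 = 4 * (4 - 0) - 1 = 0

P + Q = (0, 0)


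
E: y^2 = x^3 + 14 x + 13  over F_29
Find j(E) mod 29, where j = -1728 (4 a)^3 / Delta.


Delta = -16(4 a^3 + 27 b^2) mod 29 = 22
-1728 * (4 a)^3 = -1728 * (4*14)^3 mod 29 = 20
j = 20 * 22^(-1) mod 29 = 22

j = 22 (mod 29)


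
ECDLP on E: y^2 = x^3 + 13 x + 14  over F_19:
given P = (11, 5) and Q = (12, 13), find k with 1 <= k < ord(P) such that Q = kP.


Enumerate multiples of P until we hit Q = (12, 13):
  1P = (11, 5)
  2P = (4, 15)
  3P = (1, 16)
  4P = (16, 10)
  5P = (12, 13)
Match found at i = 5.

k = 5
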